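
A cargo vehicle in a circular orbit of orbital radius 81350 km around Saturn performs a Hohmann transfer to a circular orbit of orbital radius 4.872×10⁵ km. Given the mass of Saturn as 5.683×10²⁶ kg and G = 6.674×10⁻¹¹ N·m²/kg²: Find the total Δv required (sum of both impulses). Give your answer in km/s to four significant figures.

μ = GM = 6.674×10⁻¹¹ × 5.683×10²⁶ = 3.793×10¹⁶ m³/s².
r₁ = 81350 km = 8.135×10⁷ m.
r₂ = 4.872×10⁵ km = 4.872×10⁸ m.
Transfer ellipse a_t = (r₁ + r₂)/2 = 2.843×10⁸ m.
At r₁: circular v_c1 = √(μ/r₁) = 21590 m/s; transfer-perikrone v_p = √[μ(2/r₁ − 1/a_t)] = 28270 m/s.
Δv₁ = v_p − v_c1 = 6675 m/s.
At r₂: circular v_c2 = √(μ/r₂) = 8823 m/s; transfer-apokrone v_a = √[μ(2/r₂ − 1/a_t)] = 4720 m/s.
Δv₂ = v_c2 − v_a = 4103 m/s.
Total Δv = Δv₁ + Δv₂ = 10780 m/s = 10.78 km/s.

Δv_total ≈ 10.78 km/s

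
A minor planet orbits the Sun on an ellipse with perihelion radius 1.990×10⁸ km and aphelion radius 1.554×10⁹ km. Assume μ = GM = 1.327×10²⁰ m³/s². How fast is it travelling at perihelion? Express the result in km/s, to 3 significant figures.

Semi-major axis a = (r_p + r_a)/2 = 8.7650×10⁸ km = 8.765×10¹¹ m.
Vis-viva: v² = μ(2/r − 1/a) = 1.327×10²⁰ × (1.005×10⁻¹¹ − 1.141×10⁻¹²) = 1.182×10⁹ m²/s².
v = 34380 m/s = 34.38 km/s.

v ≈ 34.4 km/s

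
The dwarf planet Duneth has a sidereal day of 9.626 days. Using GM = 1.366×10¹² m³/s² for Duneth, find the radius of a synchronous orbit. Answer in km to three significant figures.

r_sync ≈ 28800 km

T = 9.626 days = 8.317×10⁵ s.
A synchronous orbit has period T, so by Kepler's third law a = (μT²/4π²)^(1/3).
μT²/4π² = 1.366×10¹² × (8.317×10⁵)² / 39.48 = 2.393×10²² m³.
a = 2.882×10⁷ m = 28818 km.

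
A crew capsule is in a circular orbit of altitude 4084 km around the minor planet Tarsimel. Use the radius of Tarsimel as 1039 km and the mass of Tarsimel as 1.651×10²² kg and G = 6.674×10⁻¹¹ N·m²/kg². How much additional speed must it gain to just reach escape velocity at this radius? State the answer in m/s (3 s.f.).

μ = GM = 6.674×10⁻¹¹ × 1.651×10²² = 1.102×10¹² m³/s².
r = 1039 + 4084 = 5123.0 km = 5.1230×10⁶ m.
Circular speed v_c = √(μ/r) = 463.8 m/s.
Escape speed v_esc = √(2μ/r) = √2 × v_c = 655.9 m/s.
Δv = v_esc − v_c = 192.1 m/s.

Δv ≈ 192 m/s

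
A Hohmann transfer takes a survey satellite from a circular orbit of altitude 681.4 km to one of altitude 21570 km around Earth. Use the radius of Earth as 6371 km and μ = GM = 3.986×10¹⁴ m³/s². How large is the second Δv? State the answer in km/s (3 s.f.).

Δv ≈ 1.38 km/s

r₁ = 6371 + 681.4 = 7052.4 km = 7.0524×10⁶ m.
r₂ = 6371 + 21570 = 27941 km = 2.7941×10⁷ m.
Transfer ellipse a_t = (r₁ + r₂)/2 = 1.750×10⁷ m.
At r₁: circular v_c1 = √(μ/r₁) = 7518 m/s; transfer-perigee v_p = √[μ(2/r₁ − 1/a_t)] = 9500 m/s.
At r₂: circular v_c2 = √(μ/r₂) = 3777 m/s; transfer-apogee v_a = √[μ(2/r₂ − 1/a_t)] = 2398 m/s.
Δv₂ = v_c2 − v_a = 1379 m/s.
= 1.379 km/s.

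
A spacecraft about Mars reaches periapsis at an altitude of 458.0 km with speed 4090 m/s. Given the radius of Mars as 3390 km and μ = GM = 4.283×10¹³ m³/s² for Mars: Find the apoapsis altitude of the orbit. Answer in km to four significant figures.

apoapsis altitude ≈ 8244 km

r_p = 3390 + 458.0 = 3848.0 km = 3.848×10⁶ m.
Specific energy ε = v²/2 − μ/r = -2.766×10⁶ J/kg, so a = −μ/(2ε) = 7.741×10⁶ m.
The apsides satisfy r_p + r_a = 2a, so the apoapsis radius is 2a − r_p = 1.163×10⁷ m = 11634 km.
Apoapsis altitude = 11634 − 3390 = 8244.2 km.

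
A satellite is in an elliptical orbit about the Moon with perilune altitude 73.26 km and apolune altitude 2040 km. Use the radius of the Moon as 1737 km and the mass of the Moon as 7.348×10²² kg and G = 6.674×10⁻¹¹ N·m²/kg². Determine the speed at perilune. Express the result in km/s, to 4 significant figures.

μ = GM = 6.674×10⁻¹¹ × 7.348×10²² = 4.904×10¹² m³/s².
r_p = 1737 + 73.26 = 1810.3 km = 1.8103×10⁶ m.
r_a = 1737 + 2040 = 3777.0 km = 3.7770×10⁶ m.
Semi-major axis a = (r_p + r_a)/2 = 2793.6 km = 2.794×10⁶ m.
Vis-viva: v² = μ(2/r − 1/a) = 4.904×10¹² × (1.105×10⁻⁶ − 3.580×10⁻⁷) = 3.663×10⁶ m²/s².
v = 1914 m/s = 1.914 km/s.

v ≈ 1.914 km/s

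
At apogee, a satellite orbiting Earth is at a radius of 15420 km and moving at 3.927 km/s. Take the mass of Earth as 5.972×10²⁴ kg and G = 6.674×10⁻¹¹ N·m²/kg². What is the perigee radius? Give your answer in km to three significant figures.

μ = GM = 6.674×10⁻¹¹ × 5.972×10²⁴ = 3.986×10¹⁴ m³/s².
r_a = 1.542×10⁷ m.
Specific energy ε = v²/2 − μ/r = -1.814×10⁷ J/kg, so a = −μ/(2ε) = 1.099×10⁷ m.
The apsides satisfy r_p + r_a = 2a, so the perigee radius is 2a − r_a = 6.556×10⁶ m = 6555.6 km.

perigee radius ≈ 6560 km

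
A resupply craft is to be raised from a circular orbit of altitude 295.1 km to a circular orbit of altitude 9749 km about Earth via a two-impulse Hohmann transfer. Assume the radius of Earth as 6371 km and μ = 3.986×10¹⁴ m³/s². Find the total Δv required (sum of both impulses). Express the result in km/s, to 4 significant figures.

r₁ = 6371 + 295.1 = 6666.1 km = 6.6661×10⁶ m.
r₂ = 6371 + 9749 = 16120 km = 1.6120×10⁷ m.
Transfer ellipse a_t = (r₁ + r₂)/2 = 1.139×10⁷ m.
At r₁: circular v_c1 = √(μ/r₁) = 7733 m/s; transfer-perigee v_p = √[μ(2/r₁ − 1/a_t)] = 9198 m/s.
Δv₁ = v_p − v_c1 = 1465 m/s.
At r₂: circular v_c2 = √(μ/r₂) = 4973 m/s; transfer-apogee v_a = √[μ(2/r₂ − 1/a_t)] = 3804 m/s.
Δv₂ = v_c2 − v_a = 1169 m/s.
Total Δv = Δv₁ + Δv₂ = 2634 m/s = 2.634 km/s.

Δv_total ≈ 2.634 km/s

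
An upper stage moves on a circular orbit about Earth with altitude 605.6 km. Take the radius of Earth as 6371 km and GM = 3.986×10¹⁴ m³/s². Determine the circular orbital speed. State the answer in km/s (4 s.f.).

r = 6371 + 605.6 = 6976.6 km = 6.9766×10⁶ m.
For a circular orbit v = √(μ/r) = √(3.986×10¹⁴ / 6.977×10⁶) = √(5.713×10⁷) = 7559 m/s.
That is 7.559 km/s.

v ≈ 7.559 km/s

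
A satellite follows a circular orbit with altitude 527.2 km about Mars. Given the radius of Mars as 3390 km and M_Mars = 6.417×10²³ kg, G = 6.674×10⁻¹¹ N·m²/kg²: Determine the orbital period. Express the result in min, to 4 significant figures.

μ = GM = 6.674×10⁻¹¹ × 6.417×10²³ = 4.283×10¹³ m³/s².
r = 3390 + 527.2 = 3917.2 km = 3.9172×10⁶ m.
Kepler's third law: T = 2π√(r³/μ) = 2π√((3.917×10⁶)³ / 4.283×10¹³).
r³/μ = 1.403×10⁶ s², so T = 2π × 1.185×10³ = 7.444×10³ s.
Converting: 7.444×10³ s ÷ 60.00 = 124.1 min.

T ≈ 124.1 min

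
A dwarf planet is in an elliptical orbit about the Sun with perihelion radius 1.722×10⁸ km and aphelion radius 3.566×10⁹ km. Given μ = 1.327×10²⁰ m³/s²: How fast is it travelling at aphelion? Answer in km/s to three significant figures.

v ≈ 1.85 km/s

Semi-major axis a = (r_p + r_a)/2 = 1.8691×10⁹ km = 1.869×10¹² m.
Vis-viva: v² = μ(2/r − 1/a) = 1.327×10²⁰ × (5.609×10⁻¹³ − 5.350×10⁻¹³) = 3.428×10⁶ m²/s².
v = 1852 m/s = 1.852 km/s.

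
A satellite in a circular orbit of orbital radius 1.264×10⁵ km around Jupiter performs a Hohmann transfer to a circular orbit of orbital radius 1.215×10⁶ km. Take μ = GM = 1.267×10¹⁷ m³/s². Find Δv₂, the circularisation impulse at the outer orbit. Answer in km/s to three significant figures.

r₁ = 1.264×10⁵ km = 1.264×10⁸ m.
r₂ = 1.215×10⁶ km = 1.215×10⁹ m.
Transfer ellipse a_t = (r₁ + r₂)/2 = 6.707×10⁸ m.
At r₁: circular v_c1 = √(μ/r₁) = 31660 m/s; transfer-perijove v_p = √[μ(2/r₁ − 1/a_t)] = 42610 m/s.
At r₂: circular v_c2 = √(μ/r₂) = 10210 m/s; transfer-apojove v_a = √[μ(2/r₂ − 1/a_t)] = 4433 m/s.
Δv₂ = v_c2 − v_a = 5779 m/s.
= 5.779 km/s.

Δv ≈ 5.78 km/s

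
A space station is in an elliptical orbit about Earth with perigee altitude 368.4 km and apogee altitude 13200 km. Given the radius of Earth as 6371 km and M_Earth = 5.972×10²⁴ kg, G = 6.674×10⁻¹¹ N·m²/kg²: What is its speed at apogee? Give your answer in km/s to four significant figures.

μ = GM = 6.674×10⁻¹¹ × 5.972×10²⁴ = 3.986×10¹⁴ m³/s².
r_p = 6371 + 368.4 = 6739.4 km = 6.7394×10⁶ m.
r_a = 6371 + 13200 = 19571 km = 1.9571×10⁷ m.
Semi-major axis a = (r_p + r_a)/2 = 13155 km = 1.316×10⁷ m.
Vis-viva: v² = μ(2/r − 1/a) = 3.986×10¹⁴ × (1.022×10⁻⁷ − 7.602×10⁻⁸) = 1.043×10⁷ m²/s².
v = 3230 m/s = 3.230 km/s.

v ≈ 3.230 km/s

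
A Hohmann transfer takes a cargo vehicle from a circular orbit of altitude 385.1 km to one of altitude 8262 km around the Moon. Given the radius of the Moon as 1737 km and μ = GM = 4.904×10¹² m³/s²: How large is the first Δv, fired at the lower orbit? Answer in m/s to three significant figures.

r₁ = 1737 + 385.1 = 2122.1 km = 2.1221×10⁶ m.
r₂ = 1737 + 8262 = 9999.0 km = 9.9990×10⁶ m.
Transfer ellipse a_t = (r₁ + r₂)/2 = 6.061×10⁶ m.
At r₁: circular v_c1 = √(μ/r₁) = 1520 m/s; transfer-perilune v_p = √[μ(2/r₁ − 1/a_t)] = 1953 m/s.
Δv₁ = v_p − v_c1 = 432.4 m/s.

Δv ≈ 432 m/s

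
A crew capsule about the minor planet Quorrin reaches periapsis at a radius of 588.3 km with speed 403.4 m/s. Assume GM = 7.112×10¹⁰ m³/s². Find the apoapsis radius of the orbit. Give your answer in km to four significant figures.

r_p = 5.883×10⁵ m.
Specific energy ε = v²/2 − μ/r = -3.952×10⁴ J/kg, so a = −μ/(2ε) = 8.997×10⁵ m.
The apsides satisfy r_p + r_a = 2a, so the apoapsis radius is 2a − r_p = 1.211×10⁶ m = 1211.1 km.

apoapsis radius ≈ 1211 km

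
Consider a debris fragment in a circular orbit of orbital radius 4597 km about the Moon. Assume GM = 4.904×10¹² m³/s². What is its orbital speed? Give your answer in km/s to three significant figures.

r = 4597 km = 4.597×10⁶ m.
For a circular orbit v = √(μ/r) = √(4.904×10¹² / 4.597×10⁶) = √(1.067×10⁶) = 1033 m/s.
That is 1.033 km/s.

v ≈ 1.03 km/s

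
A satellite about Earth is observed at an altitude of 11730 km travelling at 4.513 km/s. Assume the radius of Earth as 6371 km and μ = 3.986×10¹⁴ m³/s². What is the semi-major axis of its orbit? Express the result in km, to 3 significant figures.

a ≈ 16800 km

r = 6371 + 11730 = 18101 km = 1.810×10⁷ m.
Specific orbital energy ε = v²/2 − μ/r = (4513)²/2 − 3.986×10¹⁴/1.810×10⁷ = -1.184×10⁷ J/kg.
Since ε = −μ/(2a), a = −μ/(2ε) = 1.684×10⁷ m = 16837 km.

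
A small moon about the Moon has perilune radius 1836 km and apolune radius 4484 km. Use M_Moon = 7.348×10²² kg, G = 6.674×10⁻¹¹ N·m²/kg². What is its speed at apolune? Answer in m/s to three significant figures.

v ≈ 797 m/s

μ = GM = 6.674×10⁻¹¹ × 7.348×10²² = 4.904×10¹² m³/s².
Semi-major axis a = (r_p + r_a)/2 = 3160.0 km = 3.160×10⁶ m.
Vis-viva: v² = μ(2/r − 1/a) = 4.904×10¹² × (4.460×10⁻⁷ − 3.165×10⁻⁷) = 6.354×10⁵ m²/s².
v = 797.1 m/s.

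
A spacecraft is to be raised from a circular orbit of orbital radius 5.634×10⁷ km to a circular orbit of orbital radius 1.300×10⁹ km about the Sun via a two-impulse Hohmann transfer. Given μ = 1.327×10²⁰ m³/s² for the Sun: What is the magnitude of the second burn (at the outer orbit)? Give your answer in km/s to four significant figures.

Δv ≈ 7.191 km/s

r₁ = 5.634×10⁷ km = 5.634×10¹⁰ m.
r₂ = 1.300×10⁹ km = 1.300×10¹² m.
Transfer ellipse a_t = (r₁ + r₂)/2 = 6.782×10¹¹ m.
At r₁: circular v_c1 = √(μ/r₁) = 48530 m/s; transfer-perihelion v_p = √[μ(2/r₁ − 1/a_t)] = 67190 m/s.
At r₂: circular v_c2 = √(μ/r₂) = 10100 m/s; transfer-aphelion v_a = √[μ(2/r₂ − 1/a_t)] = 2912 m/s.
Δv₂ = v_c2 − v_a = 7191 m/s.
= 7.191 km/s.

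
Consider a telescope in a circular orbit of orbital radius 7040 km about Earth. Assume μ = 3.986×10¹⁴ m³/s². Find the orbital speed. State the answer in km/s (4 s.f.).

r = 7040 km = 7.040×10⁶ m.
For a circular orbit v = √(μ/r) = √(3.986×10¹⁴ / 7.040×10⁶) = √(5.662×10⁷) = 7525 m/s.
That is 7.525 km/s.

v ≈ 7.525 km/s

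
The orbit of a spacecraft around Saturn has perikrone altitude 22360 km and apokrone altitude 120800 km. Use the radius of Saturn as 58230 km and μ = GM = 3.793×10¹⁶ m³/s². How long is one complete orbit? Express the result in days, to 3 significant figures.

r_p = 58230 + 22360 = 80590 km = 8.0590×10⁷ m.
r_a = 58230 + 120800 = 179030 km = 1.7903×10⁸ m.
Semi-major axis a = (r_p + r_a)/2 = (80590 + 1.7903×10⁵)/2 = 1.2981×10⁵ km = 1.298×10⁸ m.
By Kepler's third law T = 2π√(a³/μ) = 2π × 7.594×10³ = 4.771×10⁴ s.
= 0.5523 days.

T ≈ 0.552 days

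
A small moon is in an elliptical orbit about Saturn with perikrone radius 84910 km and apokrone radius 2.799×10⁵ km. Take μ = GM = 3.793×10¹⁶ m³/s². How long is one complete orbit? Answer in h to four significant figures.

Semi-major axis a = (r_p + r_a)/2 = (84910 + 2.7990×10⁵)/2 = 1.8240×10⁵ km = 1.824×10⁸ m.
By Kepler's third law T = 2π√(a³/μ) = 2π × 1.265×10⁴ = 7.948×10⁴ s.
= 22.08 h.

T ≈ 22.08 h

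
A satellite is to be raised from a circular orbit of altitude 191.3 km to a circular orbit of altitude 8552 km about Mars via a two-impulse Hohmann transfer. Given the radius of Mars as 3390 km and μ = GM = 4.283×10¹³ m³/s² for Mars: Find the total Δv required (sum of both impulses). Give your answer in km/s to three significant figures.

Δv_total ≈ 1.44 km/s

r₁ = 3390 + 191.3 = 3581.3 km = 3.5813×10⁶ m.
r₂ = 3390 + 8552 = 11942 km = 1.1942×10⁷ m.
Transfer ellipse a_t = (r₁ + r₂)/2 = 7.762×10⁶ m.
At r₁: circular v_c1 = √(μ/r₁) = 3458 m/s; transfer-periapsis v_p = √[μ(2/r₁ − 1/a_t)] = 4290 m/s.
Δv₁ = v_p − v_c1 = 831.4 m/s.
At r₂: circular v_c2 = √(μ/r₂) = 1894 m/s; transfer-apoapsis v_a = √[μ(2/r₂ − 1/a_t)] = 1286 m/s.
Δv₂ = v_c2 − v_a = 607.4 m/s.
Total Δv = Δv₁ + Δv₂ = 1439 m/s = 1.439 km/s.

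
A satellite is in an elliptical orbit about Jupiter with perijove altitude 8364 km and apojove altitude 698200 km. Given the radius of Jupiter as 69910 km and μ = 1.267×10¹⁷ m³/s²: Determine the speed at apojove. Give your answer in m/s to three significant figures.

r_p = 69910 + 8364 = 78274 km = 7.8274×10⁷ m.
r_a = 69910 + 698200 = 768110 km = 7.6811×10⁸ m.
Semi-major axis a = (r_p + r_a)/2 = 4.2319×10⁵ km = 4.232×10⁸ m.
Vis-viva: v² = μ(2/r − 1/a) = 1.267×10¹⁷ × (2.604×10⁻⁹ − 2.363×10⁻⁹) = 3.051×10⁷ m²/s².
v = 5524 m/s.

v ≈ 5520 m/s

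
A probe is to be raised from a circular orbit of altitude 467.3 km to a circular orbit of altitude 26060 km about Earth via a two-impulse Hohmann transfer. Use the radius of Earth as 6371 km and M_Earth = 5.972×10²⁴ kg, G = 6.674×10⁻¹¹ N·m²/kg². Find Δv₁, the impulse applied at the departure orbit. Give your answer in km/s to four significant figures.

μ = GM = 6.674×10⁻¹¹ × 5.972×10²⁴ = 3.986×10¹⁴ m³/s².
r₁ = 6371 + 467.3 = 6838.3 km = 6.8383×10⁶ m.
r₂ = 6371 + 26060 = 32431 km = 3.2431×10⁷ m.
Transfer ellipse a_t = (r₁ + r₂)/2 = 1.963×10⁷ m.
At r₁: circular v_c1 = √(μ/r₁) = 7634 m/s; transfer-perigee v_p = √[μ(2/r₁ − 1/a_t)] = 9812 m/s.
Δv₁ = v_p − v_c1 = 2177 m/s.
= 2.177 km/s.

Δv ≈ 2.177 km/s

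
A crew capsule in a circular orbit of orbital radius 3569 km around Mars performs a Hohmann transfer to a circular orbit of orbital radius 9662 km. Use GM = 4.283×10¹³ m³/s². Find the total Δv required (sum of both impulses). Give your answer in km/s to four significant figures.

r₁ = 3569 km = 3.569×10⁶ m.
r₂ = 9662 km = 9.662×10⁶ m.
Transfer ellipse a_t = (r₁ + r₂)/2 = 6.616×10⁶ m.
At r₁: circular v_c1 = √(μ/r₁) = 3464 m/s; transfer-periapsis v_p = √[μ(2/r₁ − 1/a_t)] = 4187 m/s.
Δv₁ = v_p − v_c1 = 722.3 m/s.
At r₂: circular v_c2 = √(μ/r₂) = 2105 m/s; transfer-apoapsis v_a = √[μ(2/r₂ − 1/a_t)] = 1546 m/s.
Δv₂ = v_c2 − v_a = 559.0 m/s.
Total Δv = Δv₁ + Δv₂ = 1281 m/s = 1.281 km/s.

Δv_total ≈ 1.281 km/s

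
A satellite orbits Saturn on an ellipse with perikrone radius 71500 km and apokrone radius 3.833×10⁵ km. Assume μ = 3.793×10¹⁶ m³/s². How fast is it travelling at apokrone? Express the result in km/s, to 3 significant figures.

v ≈ 5.58 km/s

Semi-major axis a = (r_p + r_a)/2 = 2.2740×10⁵ km = 2.274×10⁸ m.
Vis-viva: v² = μ(2/r − 1/a) = 3.793×10¹⁶ × (5.218×10⁻⁹ − 4.398×10⁻⁹) = 3.111×10⁷ m²/s².
v = 5578 m/s = 5.578 km/s.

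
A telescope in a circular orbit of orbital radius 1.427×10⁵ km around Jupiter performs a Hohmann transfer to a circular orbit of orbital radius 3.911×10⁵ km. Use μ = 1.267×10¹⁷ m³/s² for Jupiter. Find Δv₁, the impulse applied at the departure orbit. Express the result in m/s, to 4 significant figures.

Δv ≈ 6273 m/s

r₁ = 1.427×10⁵ km = 1.427×10⁸ m.
r₂ = 3.911×10⁵ km = 3.911×10⁸ m.
Transfer ellipse a_t = (r₁ + r₂)/2 = 2.669×10⁸ m.
At r₁: circular v_c1 = √(μ/r₁) = 29800 m/s; transfer-perijove v_p = √[μ(2/r₁ − 1/a_t)] = 36070 m/s.
Δv₁ = v_p − v_c1 = 6273 m/s.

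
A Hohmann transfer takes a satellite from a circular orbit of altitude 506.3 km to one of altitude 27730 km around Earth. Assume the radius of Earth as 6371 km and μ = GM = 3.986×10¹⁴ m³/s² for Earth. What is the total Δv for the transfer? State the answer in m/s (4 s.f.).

r₁ = 6371 + 506.3 = 6877.3 km = 6.8773×10⁶ m.
r₂ = 6371 + 27730 = 34101 km = 3.4101×10⁷ m.
Transfer ellipse a_t = (r₁ + r₂)/2 = 2.049×10⁷ m.
At r₁: circular v_c1 = √(μ/r₁) = 7613 m/s; transfer-perigee v_p = √[μ(2/r₁ − 1/a_t)] = 9822 m/s.
Δv₁ = v_p − v_c1 = 2209 m/s.
At r₂: circular v_c2 = √(μ/r₂) = 3419 m/s; transfer-apogee v_a = √[μ(2/r₂ − 1/a_t)] = 1981 m/s.
Δv₂ = v_c2 − v_a = 1438 m/s.
Total Δv = Δv₁ + Δv₂ = 3647 m/s.

Δv_total ≈ 3647 m/s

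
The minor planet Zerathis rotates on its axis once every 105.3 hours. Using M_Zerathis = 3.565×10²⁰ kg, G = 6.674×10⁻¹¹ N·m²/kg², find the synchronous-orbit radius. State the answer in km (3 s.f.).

μ = GM = 6.674×10⁻¹¹ × 3.565×10²⁰ = 2.379×10¹⁰ m³/s².
T = 105.3 hours = 3.791×10⁵ s.
A synchronous orbit has period T, so by Kepler's third law a = (μT²/4π²)^(1/3).
μT²/4π² = 2.379×10¹⁰ × (3.791×10⁵)² / 39.48 = 8.661×10¹⁹ m³.
a = 4.424×10⁶ m = 4424.3 km.

r_sync ≈ 4420 km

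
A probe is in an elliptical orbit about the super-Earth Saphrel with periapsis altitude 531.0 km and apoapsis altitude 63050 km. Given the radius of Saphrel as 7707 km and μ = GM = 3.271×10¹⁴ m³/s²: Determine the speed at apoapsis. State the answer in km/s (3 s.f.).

v ≈ 0.982 km/s

r_p = 7707 + 531.0 = 8238.0 km = 8.2380×10⁶ m.
r_a = 7707 + 63050 = 70757 km = 7.0757×10⁷ m.
Semi-major axis a = (r_p + r_a)/2 = 39498 km = 3.950×10⁷ m.
Vis-viva: v² = μ(2/r − 1/a) = 3.271×10¹⁴ × (2.827×10⁻⁸ − 2.532×10⁻⁸) = 9.642×10⁵ m²/s².
v = 981.9 m/s = 0.9819 km/s.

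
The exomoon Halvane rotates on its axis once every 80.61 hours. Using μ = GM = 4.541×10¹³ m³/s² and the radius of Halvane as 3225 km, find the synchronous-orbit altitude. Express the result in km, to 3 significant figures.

h_sync ≈ 42700 km

T = 80.61 hours = 2.902×10⁵ s.
A synchronous orbit has period T, so by Kepler's third law a = (μT²/4π²)^(1/3).
μT²/4π² = 4.541×10¹³ × (2.902×10⁵)² / 39.48 = 9.687×10²² m³.
a = 4.593×10⁷ m = 45926 km.
Altitude h = a − R = 45926 − 3225 = 42701 km.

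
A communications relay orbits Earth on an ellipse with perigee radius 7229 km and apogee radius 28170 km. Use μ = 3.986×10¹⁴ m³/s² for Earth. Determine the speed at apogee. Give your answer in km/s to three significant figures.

v ≈ 2.40 km/s

Semi-major axis a = (r_p + r_a)/2 = 17700 km = 1.770×10⁷ m.
Vis-viva: v² = μ(2/r − 1/a) = 3.986×10¹⁴ × (7.100×10⁻⁸ − 5.650×10⁻⁸) = 5.779×10⁶ m²/s².
v = 2404 m/s = 2.404 km/s.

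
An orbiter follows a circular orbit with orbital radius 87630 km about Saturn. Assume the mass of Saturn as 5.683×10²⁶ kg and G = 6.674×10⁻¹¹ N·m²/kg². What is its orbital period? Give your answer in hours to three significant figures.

T ≈ 7.35 hours

μ = GM = 6.674×10⁻¹¹ × 5.683×10²⁶ = 3.793×10¹⁶ m³/s².
r = 87630 km = 8.763×10⁷ m.
Kepler's third law: T = 2π√(r³/μ) = 2π√((8.763×10⁷)³ / 3.793×10¹⁶).
r³/μ = 1.774×10⁷ s², so T = 2π × 4.212×10³ = 2.647×10⁴ s.
Converting: 2.647×10⁴ s ÷ 3600 = 7.351 hours.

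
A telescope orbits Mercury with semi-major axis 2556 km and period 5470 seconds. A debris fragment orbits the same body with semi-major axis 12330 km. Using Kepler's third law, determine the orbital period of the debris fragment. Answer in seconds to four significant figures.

Kepler's third law: T² ∝ a³, so T₂ = T₁ (a₂/a₁)^(3/2).
a₂/a₁ = 4.824, (a₂/a₁)^(3/2) = 10.60.
T₂ = 5470 × 10.60 = 57950 seconds.

T₂ ≈ 57950 seconds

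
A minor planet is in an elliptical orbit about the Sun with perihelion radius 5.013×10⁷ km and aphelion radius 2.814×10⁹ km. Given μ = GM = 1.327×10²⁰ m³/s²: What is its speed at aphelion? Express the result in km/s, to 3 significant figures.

Semi-major axis a = (r_p + r_a)/2 = 1.4321×10⁹ km = 1.432×10¹² m.
Vis-viva: v² = μ(2/r − 1/a) = 1.327×10²⁰ × (7.107×10⁻¹³ − 6.983×10⁻¹³) = 1.651×10⁶ m²/s².
v = 1285 m/s = 1.285 km/s.

v ≈ 1.28 km/s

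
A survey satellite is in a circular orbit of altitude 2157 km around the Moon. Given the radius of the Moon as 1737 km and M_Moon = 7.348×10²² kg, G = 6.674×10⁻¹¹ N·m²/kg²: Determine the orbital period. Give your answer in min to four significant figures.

T ≈ 363.4 min

μ = GM = 6.674×10⁻¹¹ × 7.348×10²² = 4.904×10¹² m³/s².
r = 1737 + 2157 = 3894.0 km = 3.8940×10⁶ m.
Kepler's third law: T = 2π√(r³/μ) = 2π√((3.894×10⁶)³ / 4.904×10¹²).
r³/μ = 1.204×10⁷ s², so T = 2π × 3.470×10³ = 2.180×10⁴ s.
Converting: 2.180×10⁴ s ÷ 60.00 = 363.4 min.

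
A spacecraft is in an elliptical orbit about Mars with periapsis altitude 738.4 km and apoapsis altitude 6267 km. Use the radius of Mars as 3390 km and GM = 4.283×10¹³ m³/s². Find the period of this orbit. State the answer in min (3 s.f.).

T ≈ 290 min

r_p = 3390 + 738.4 = 4128.4 km = 4.1284×10⁶ m.
r_a = 3390 + 6267 = 9657.0 km = 9.6570×10⁶ m.
Semi-major axis a = (r_p + r_a)/2 = (4128.4 + 9657.0)/2 = 6892.7 km = 6.893×10⁶ m.
By Kepler's third law T = 2π√(a³/μ) = 2π × 2.765×10³ = 1.737×10⁴ s.
= 289.6 min.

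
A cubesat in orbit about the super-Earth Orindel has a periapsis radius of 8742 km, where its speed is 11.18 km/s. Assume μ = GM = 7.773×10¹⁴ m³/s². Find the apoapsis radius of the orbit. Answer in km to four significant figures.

apoapsis radius ≈ 20680 km

r_p = 8.742×10⁶ m.
Specific energy ε = v²/2 − μ/r = -2.642×10⁷ J/kg, so a = −μ/(2ε) = 1.471×10⁷ m.
The apsides satisfy r_p + r_a = 2a, so the apoapsis radius is 2a − r_p = 2.068×10⁷ m = 20680 km.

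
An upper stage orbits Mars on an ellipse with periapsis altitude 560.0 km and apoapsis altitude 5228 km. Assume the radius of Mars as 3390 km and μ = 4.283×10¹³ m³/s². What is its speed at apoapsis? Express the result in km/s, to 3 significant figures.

v ≈ 1.77 km/s

r_p = 3390 + 560.0 = 3950.0 km = 3.9500×10⁶ m.
r_a = 3390 + 5228 = 8618.0 km = 8.6180×10⁶ m.
Semi-major axis a = (r_p + r_a)/2 = 6284.0 km = 6.284×10⁶ m.
Vis-viva: v² = μ(2/r − 1/a) = 4.283×10¹³ × (2.321×10⁻⁷ − 1.591×10⁻⁷) = 3.124×10⁶ m²/s².
v = 1767 m/s = 1.767 km/s.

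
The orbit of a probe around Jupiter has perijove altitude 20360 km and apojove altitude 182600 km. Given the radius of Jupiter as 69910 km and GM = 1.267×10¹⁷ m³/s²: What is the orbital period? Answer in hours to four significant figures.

T ≈ 11.00 hours

r_p = 69910 + 20360 = 90270 km = 9.0270×10⁷ m.
r_a = 69910 + 182600 = 252510 km = 2.5251×10⁸ m.
Semi-major axis a = (r_p + r_a)/2 = (90270 + 2.5251×10⁵)/2 = 1.7139×10⁵ km = 1.714×10⁸ m.
By Kepler's third law T = 2π√(a³/μ) = 2π × 6.304×10³ = 3.961×10⁴ s.
= 11.00 hours.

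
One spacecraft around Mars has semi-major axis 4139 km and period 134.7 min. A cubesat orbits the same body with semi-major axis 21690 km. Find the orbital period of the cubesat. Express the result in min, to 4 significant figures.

Kepler's third law: T² ∝ a³, so T₂ = T₁ (a₂/a₁)^(3/2).
a₂/a₁ = 5.240, (a₂/a₁)^(3/2) = 12.00.
T₂ = 134.7 × 12.00 = 1616 min.

T₂ ≈ 1616 min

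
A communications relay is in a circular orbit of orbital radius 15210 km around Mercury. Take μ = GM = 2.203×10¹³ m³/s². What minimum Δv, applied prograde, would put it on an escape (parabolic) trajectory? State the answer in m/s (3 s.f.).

Δv ≈ 499 m/s

r = 15210 km = 1.521×10⁷ m.
Circular speed v_c = √(μ/r) = 1203 m/s.
Escape speed v_esc = √(2μ/r) = √2 × v_c = 1702 m/s.
Δv = v_esc − v_c = 498.5 m/s.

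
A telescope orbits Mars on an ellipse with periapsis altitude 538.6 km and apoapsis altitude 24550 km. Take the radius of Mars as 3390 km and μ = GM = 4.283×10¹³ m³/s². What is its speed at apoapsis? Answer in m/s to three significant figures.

r_p = 3390 + 538.6 = 3928.6 km = 3.9286×10⁶ m.
r_a = 3390 + 24550 = 27940 km = 2.7940×10⁷ m.
Semi-major axis a = (r_p + r_a)/2 = 15934 km = 1.593×10⁷ m.
Vis-viva: v² = μ(2/r − 1/a) = 4.283×10¹³ × (7.158×10⁻⁸ − 6.276×10⁻⁸) = 3.779×10⁵ m²/s².
v = 614.8 m/s.

v ≈ 615 m/s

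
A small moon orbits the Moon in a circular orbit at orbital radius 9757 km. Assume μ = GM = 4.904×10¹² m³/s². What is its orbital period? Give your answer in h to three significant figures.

T ≈ 24.0 h

r = 9757 km = 9.757×10⁶ m.
Kepler's third law: T = 2π√(r³/μ) = 2π√((9.757×10⁶)³ / 4.904×10¹²).
r³/μ = 1.894×10⁸ s², so T = 2π × 1.376×10⁴ = 8.647×10⁴ s.
Converting: 8.647×10⁴ s ÷ 3600 = 24.02 h.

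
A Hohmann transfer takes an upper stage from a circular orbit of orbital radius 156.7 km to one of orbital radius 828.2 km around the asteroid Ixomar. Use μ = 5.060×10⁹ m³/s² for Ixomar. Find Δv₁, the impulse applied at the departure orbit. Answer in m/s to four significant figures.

r₁ = 156.7 km = 1.567×10⁵ m.
r₂ = 828.2 km = 8.282×10⁵ m.
Transfer ellipse a_t = (r₁ + r₂)/2 = 4.924×10⁵ m.
At r₁: circular v_c1 = √(μ/r₁) = 179.7 m/s; transfer-periapsis v_p = √[μ(2/r₁ − 1/a_t)] = 233.0 m/s.
Δv₁ = v_p − v_c1 = 53.34 m/s.

Δv ≈ 53.34 m/s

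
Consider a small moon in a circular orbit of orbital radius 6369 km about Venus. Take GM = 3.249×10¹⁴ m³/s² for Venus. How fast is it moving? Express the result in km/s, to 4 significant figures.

v ≈ 7.142 km/s

r = 6369 km = 6.369×10⁶ m.
For a circular orbit v = √(μ/r) = √(3.249×10¹⁴ / 6.369×10⁶) = √(5.101×10⁷) = 7142 m/s.
That is 7.142 km/s.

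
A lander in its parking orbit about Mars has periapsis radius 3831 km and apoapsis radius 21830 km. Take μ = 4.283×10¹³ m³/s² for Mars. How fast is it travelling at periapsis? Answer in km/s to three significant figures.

Semi-major axis a = (r_p + r_a)/2 = 12830 km = 1.283×10⁷ m.
Vis-viva: v² = μ(2/r − 1/a) = 4.283×10¹³ × (5.221×10⁻⁷ − 7.794×10⁻⁸) = 1.902×10⁷ m²/s².
v = 4361 m/s = 4.361 km/s.

v ≈ 4.36 km/s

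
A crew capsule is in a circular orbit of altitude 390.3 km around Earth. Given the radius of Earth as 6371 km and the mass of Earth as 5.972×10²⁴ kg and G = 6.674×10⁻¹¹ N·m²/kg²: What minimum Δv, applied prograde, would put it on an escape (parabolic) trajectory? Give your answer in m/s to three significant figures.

μ = GM = 6.674×10⁻¹¹ × 5.972×10²⁴ = 3.986×10¹⁴ m³/s².
r = 6371 + 390.3 = 6761.3 km = 6.7613×10⁶ m.
Circular speed v_c = √(μ/r) = 7678 m/s.
Escape speed v_esc = √(2μ/r) = √2 × v_c = 10860 m/s.
Δv = v_esc − v_c = 3180 m/s.

Δv ≈ 3180 m/s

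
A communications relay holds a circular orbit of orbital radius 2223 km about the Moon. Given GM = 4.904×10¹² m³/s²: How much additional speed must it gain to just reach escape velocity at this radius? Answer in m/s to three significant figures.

r = 2223 km = 2.223×10⁶ m.
Circular speed v_c = √(μ/r) = 1485 m/s.
Escape speed v_esc = √(2μ/r) = √2 × v_c = 2100 m/s.
Δv = v_esc − v_c = 615.2 m/s.

Δv ≈ 615 m/s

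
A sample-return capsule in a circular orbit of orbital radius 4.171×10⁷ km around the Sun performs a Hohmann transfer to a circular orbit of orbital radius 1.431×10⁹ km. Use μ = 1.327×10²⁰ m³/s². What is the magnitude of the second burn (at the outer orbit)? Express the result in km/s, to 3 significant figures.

Δv ≈ 7.34 km/s

r₁ = 4.171×10⁷ km = 4.171×10¹⁰ m.
r₂ = 1.431×10⁹ km = 1.431×10¹² m.
Transfer ellipse a_t = (r₁ + r₂)/2 = 7.364×10¹¹ m.
At r₁: circular v_c1 = √(μ/r₁) = 56400 m/s; transfer-perihelion v_p = √[μ(2/r₁ − 1/a_t)] = 78630 m/s.
At r₂: circular v_c2 = √(μ/r₂) = 9630 m/s; transfer-aphelion v_a = √[μ(2/r₂ − 1/a_t)] = 2292 m/s.
Δv₂ = v_c2 − v_a = 7338 m/s.
= 7.338 km/s.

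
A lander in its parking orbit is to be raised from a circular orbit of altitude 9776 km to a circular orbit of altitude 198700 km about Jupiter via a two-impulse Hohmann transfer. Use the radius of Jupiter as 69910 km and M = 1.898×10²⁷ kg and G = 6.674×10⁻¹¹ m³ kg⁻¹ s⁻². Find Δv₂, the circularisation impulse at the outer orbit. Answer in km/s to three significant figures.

Δv ≈ 7.03 km/s

μ = GM = 6.674×10⁻¹¹ × 1.898×10²⁷ = 1.267×10¹⁷ m³/s².
r₁ = 69910 + 9776 = 79686 km = 7.9686×10⁷ m.
r₂ = 69910 + 198700 = 268610 km = 2.6861×10⁸ m.
Transfer ellipse a_t = (r₁ + r₂)/2 = 1.741×10⁸ m.
At r₁: circular v_c1 = √(μ/r₁) = 39870 m/s; transfer-perijove v_p = √[μ(2/r₁ − 1/a_t)] = 49520 m/s.
At r₂: circular v_c2 = √(μ/r₂) = 21720 m/s; transfer-apojove v_a = √[μ(2/r₂ − 1/a_t)] = 14690 m/s.
Δv₂ = v_c2 − v_a = 7026 m/s.
= 7.026 km/s.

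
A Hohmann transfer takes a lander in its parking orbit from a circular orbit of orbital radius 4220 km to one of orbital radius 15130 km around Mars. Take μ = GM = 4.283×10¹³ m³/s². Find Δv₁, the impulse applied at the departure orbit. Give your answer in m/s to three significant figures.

r₁ = 4220 km = 4.220×10⁶ m.
r₂ = 15130 km = 1.513×10⁷ m.
Transfer ellipse a_t = (r₁ + r₂)/2 = 9.675×10⁶ m.
At r₁: circular v_c1 = √(μ/r₁) = 3186 m/s; transfer-periapsis v_p = √[μ(2/r₁ − 1/a_t)] = 3984 m/s.
Δv₁ = v_p − v_c1 = 798.1 m/s.

Δv ≈ 798 m/s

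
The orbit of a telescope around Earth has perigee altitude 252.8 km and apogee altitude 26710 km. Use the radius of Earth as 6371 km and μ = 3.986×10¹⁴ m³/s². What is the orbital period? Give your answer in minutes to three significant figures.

T ≈ 464 minutes

r_p = 6371 + 252.8 = 6623.8 km = 6.6238×10⁶ m.
r_a = 6371 + 26710 = 33081 km = 3.3081×10⁷ m.
Semi-major axis a = (r_p + r_a)/2 = (6623.8 + 33081)/2 = 19852 km = 1.985×10⁷ m.
By Kepler's third law T = 2π√(a³/μ) = 2π × 4.430×10³ = 2.784×10⁴ s.
= 464.0 minutes.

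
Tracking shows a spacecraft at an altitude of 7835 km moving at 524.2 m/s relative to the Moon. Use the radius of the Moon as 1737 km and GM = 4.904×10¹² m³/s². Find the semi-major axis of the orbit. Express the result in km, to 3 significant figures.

r = 1737 + 7835 = 9572.0 km = 9.572×10⁶ m.
Specific orbital energy ε = v²/2 − μ/r = (524.2)²/2 − 4.904×10¹²/9.572×10⁶ = -3.749×10⁵ J/kg.
Since ε = −μ/(2a), a = −μ/(2ε) = 6.540×10⁶ m = 6539.8 km.

a ≈ 6540 km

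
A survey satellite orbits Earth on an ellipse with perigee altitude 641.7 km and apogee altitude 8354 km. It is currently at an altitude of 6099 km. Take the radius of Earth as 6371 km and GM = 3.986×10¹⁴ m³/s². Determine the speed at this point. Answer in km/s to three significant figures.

r_p = 6371 + 641.7 = 7012.7 km = 7.0127×10⁶ m.
r_a = 6371 + 8354 = 14725 km = 1.4725×10⁷ m.
r = 6371 + 6099 = 12470 km = 1.247×10⁷ m.
Semi-major axis a = (r_p + r_a)/2 = 10869 km = 1.087×10⁷ m.
Vis-viva: v² = μ(2/r − 1/a) = 3.986×10¹⁴ × (1.604×10⁻⁷ − 9.201×10⁻⁸) = 2.726×10⁷ m²/s².
v = 5221 m/s = 5.221 km/s.

v ≈ 5.22 km/s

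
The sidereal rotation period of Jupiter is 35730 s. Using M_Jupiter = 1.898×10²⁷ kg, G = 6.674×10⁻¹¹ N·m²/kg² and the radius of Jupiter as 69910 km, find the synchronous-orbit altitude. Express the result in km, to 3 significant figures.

h_sync ≈ 90100 km

μ = GM = 6.674×10⁻¹¹ × 1.898×10²⁷ = 1.267×10¹⁷ m³/s².
A synchronous orbit has period T, so by Kepler's third law a = (μT²/4π²)^(1/3).
μT²/4π² = 1.267×10¹⁷ × (3.573×10⁴)² / 39.48 = 4.096×10²⁴ m³.
a = 1.600×10⁸ m = 1.6000×10⁵ km.
Altitude h = a − R = 1.6000×10⁵ − 69910 = 90094 km.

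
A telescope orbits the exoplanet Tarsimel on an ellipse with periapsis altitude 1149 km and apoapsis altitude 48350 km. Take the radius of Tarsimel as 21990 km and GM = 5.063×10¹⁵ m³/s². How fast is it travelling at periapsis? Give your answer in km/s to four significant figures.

r_p = 21990 + 1149 = 23139 km = 2.3139×10⁷ m.
r_a = 21990 + 48350 = 70340 km = 7.0340×10⁷ m.
Semi-major axis a = (r_p + r_a)/2 = 46740 km = 4.674×10⁷ m.
Vis-viva: v² = μ(2/r − 1/a) = 5.063×10¹⁵ × (8.643×10⁻⁸ − 2.140×10⁻⁸) = 3.293×10⁸ m²/s².
v = 18150 m/s = 18.15 km/s.

v ≈ 18.15 km/s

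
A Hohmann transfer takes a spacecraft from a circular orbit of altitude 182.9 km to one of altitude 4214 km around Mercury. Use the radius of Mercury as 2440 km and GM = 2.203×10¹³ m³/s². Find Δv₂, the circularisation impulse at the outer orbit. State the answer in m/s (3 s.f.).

r₁ = 2440 + 182.9 = 2622.9 km = 2.6229×10⁶ m.
r₂ = 2440 + 4214 = 6654.0 km = 6.6540×10⁶ m.
Transfer ellipse a_t = (r₁ + r₂)/2 = 4.638×10⁶ m.
At r₁: circular v_c1 = √(μ/r₁) = 2898 m/s; transfer-periherm v_p = √[μ(2/r₁ − 1/a_t)] = 3471 m/s.
At r₂: circular v_c2 = √(μ/r₂) = 1820 m/s; transfer-apoherm v_a = √[μ(2/r₂ − 1/a_t)] = 1368 m/s.
Δv₂ = v_c2 − v_a = 451.3 m/s.

Δv ≈ 451 m/s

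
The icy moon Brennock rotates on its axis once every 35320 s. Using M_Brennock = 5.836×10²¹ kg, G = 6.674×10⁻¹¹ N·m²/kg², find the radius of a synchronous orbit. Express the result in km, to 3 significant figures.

μ = GM = 6.674×10⁻¹¹ × 5.836×10²¹ = 3.895×10¹¹ m³/s².
A synchronous orbit has period T, so by Kepler's third law a = (μT²/4π²)^(1/3).
μT²/4π² = 3.895×10¹¹ × (3.532×10⁴)² / 39.48 = 1.231×10¹⁹ m³.
a = 2.309×10⁶ m = 2308.8 km.

r_sync ≈ 2310 km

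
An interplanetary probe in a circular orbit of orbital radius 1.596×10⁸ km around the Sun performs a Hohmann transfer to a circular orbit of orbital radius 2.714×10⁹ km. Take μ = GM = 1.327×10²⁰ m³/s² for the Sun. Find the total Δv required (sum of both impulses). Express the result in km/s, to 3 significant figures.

r₁ = 1.596×10⁸ km = 1.596×10¹¹ m.
r₂ = 2.714×10⁹ km = 2.714×10¹² m.
Transfer ellipse a_t = (r₁ + r₂)/2 = 1.437×10¹² m.
At r₁: circular v_c1 = √(μ/r₁) = 28830 m/s; transfer-perihelion v_p = √[μ(2/r₁ − 1/a_t)] = 39630 m/s.
Δv₁ = v_p − v_c1 = 10800 m/s.
At r₂: circular v_c2 = √(μ/r₂) = 6992 m/s; transfer-aphelion v_a = √[μ(2/r₂ − 1/a_t)] = 2330 m/s.
Δv₂ = v_c2 − v_a = 4662 m/s.
Total Δv = Δv₁ + Δv₂ = 15460 m/s = 15.46 km/s.

Δv_total ≈ 15.5 km/s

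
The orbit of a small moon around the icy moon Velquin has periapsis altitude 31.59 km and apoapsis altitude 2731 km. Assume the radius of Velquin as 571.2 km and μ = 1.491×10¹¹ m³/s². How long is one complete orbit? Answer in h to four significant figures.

T ≈ 12.33 h

r_p = 571.2 + 31.59 = 602.79 km = 6.0279×10⁵ m.
r_a = 571.2 + 2731 = 3302.2 km = 3.3022×10⁶ m.
Semi-major axis a = (r_p + r_a)/2 = (602.79 + 3302.2)/2 = 1952.5 km = 1.952×10⁶ m.
By Kepler's third law T = 2π√(a³/μ) = 2π × 7.066×10³ = 4.439×10⁴ s.
= 12.33 h.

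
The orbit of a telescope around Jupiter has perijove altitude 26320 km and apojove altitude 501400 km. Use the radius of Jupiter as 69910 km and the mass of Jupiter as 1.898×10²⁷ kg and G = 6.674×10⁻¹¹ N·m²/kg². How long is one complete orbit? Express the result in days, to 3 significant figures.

μ = GM = 6.674×10⁻¹¹ × 1.898×10²⁷ = 1.267×10¹⁷ m³/s².
r_p = 69910 + 26320 = 96230 km = 9.6230×10⁷ m.
r_a = 69910 + 501400 = 571310 km = 5.7131×10⁸ m.
Semi-major axis a = (r_p + r_a)/2 = (96230 + 5.7131×10⁵)/2 = 3.3377×10⁵ km = 3.338×10⁸ m.
By Kepler's third law T = 2π√(a³/μ) = 2π × 1.713×10⁴ = 1.076×10⁵ s.
= 1.246 days.

T ≈ 1.25 days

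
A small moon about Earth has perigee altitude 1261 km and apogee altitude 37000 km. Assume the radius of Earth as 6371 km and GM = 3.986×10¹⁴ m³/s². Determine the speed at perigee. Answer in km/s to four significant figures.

r_p = 6371 + 1261 = 7632.0 km = 7.6320×10⁶ m.
r_a = 6371 + 37000 = 43371 km = 4.3371×10⁷ m.
Semi-major axis a = (r_p + r_a)/2 = 25502 km = 2.550×10⁷ m.
Vis-viva: v² = μ(2/r − 1/a) = 3.986×10¹⁴ × (2.621×10⁻⁷ − 3.921×10⁻⁸) = 8.882×10⁷ m²/s².
v = 9425 m/s = 9.425 km/s.

v ≈ 9.425 km/s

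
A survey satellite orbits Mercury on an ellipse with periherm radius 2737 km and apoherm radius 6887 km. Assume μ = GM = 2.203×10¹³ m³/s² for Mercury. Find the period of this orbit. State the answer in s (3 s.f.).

T ≈ 14100 s

Semi-major axis a = (r_p + r_a)/2 = (2737.0 + 6887.0)/2 = 4812.0 km = 4.812×10⁶ m.
By Kepler's third law T = 2π√(a³/μ) = 2π × 2.249×10³ = 1.413×10⁴ s.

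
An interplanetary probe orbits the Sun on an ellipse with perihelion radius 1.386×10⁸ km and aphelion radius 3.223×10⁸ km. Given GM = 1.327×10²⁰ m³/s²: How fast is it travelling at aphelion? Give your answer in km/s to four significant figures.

Semi-major axis a = (r_p + r_a)/2 = 2.3045×10⁸ km = 2.304×10¹¹ m.
Vis-viva: v² = μ(2/r − 1/a) = 1.327×10²⁰ × (6.205×10⁻¹² − 4.339×10⁻¹²) = 2.476×10⁸ m²/s².
v = 15740 m/s = 15.74 km/s.

v ≈ 15.74 km/s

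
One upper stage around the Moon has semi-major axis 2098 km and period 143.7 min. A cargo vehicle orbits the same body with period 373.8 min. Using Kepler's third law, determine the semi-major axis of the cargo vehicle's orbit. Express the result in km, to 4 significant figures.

Kepler's third law: a³ ∝ T², so a₂ = a₁ (T₂/T₁)^(2/3).
T₂/T₁ = 2.601, (T₂/T₁)^(2/3) = 1.891.
a₂ = 2098 × 1.891 = 3968 km.

a₂ ≈ 3968 km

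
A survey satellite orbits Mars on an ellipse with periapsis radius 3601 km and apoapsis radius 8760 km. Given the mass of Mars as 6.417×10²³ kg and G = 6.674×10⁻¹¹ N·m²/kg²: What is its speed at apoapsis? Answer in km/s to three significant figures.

μ = GM = 6.674×10⁻¹¹ × 6.417×10²³ = 4.283×10¹³ m³/s².
Semi-major axis a = (r_p + r_a)/2 = 6180.5 km = 6.180×10⁶ m.
Vis-viva: v² = μ(2/r − 1/a) = 4.283×10¹³ × (2.283×10⁻⁷ − 1.618×10⁻⁷) = 2.848×10⁶ m²/s².
v = 1688 m/s = 1.688 km/s.

v ≈ 1.69 km/s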